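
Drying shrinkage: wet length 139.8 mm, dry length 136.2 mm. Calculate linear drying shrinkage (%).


DS = (139.8 - 136.2) / 139.8 * 100 = 2.58%

2.58


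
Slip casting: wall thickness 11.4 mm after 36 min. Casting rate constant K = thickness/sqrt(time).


K = 11.4 / sqrt(36) = 11.4 / 6.0 = 1.9 mm/min^0.5

1.9


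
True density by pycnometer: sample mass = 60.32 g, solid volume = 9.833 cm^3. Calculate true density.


TD = 60.32 / 9.833 = 6.134 g/cm^3

6.134


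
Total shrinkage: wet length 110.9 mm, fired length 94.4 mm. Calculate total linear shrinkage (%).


TS = (110.9 - 94.4) / 110.9 * 100 = 14.88%

14.88


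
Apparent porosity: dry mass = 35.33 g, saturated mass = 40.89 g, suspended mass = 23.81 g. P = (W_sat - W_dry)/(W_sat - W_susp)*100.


P = (40.89 - 35.33) / (40.89 - 23.81) * 100 = 5.56 / 17.08 * 100 = 32.6%

32.6


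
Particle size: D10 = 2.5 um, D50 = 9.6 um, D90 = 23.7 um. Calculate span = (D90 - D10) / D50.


Span = (23.7 - 2.5) / 9.6 = 21.2 / 9.6 = 2.208

2.208


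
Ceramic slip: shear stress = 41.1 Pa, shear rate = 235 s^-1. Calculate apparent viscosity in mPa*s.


eta = tau/gamma * 1000 = 41.1/235 * 1000 = 174.9 mPa*s

174.9


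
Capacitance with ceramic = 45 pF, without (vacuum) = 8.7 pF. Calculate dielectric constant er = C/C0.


er = 45 / 8.7 = 5.17

5.17


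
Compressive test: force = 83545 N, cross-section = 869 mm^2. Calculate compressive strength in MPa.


CS = 83545 / 869 = 96.1 MPa

96.1


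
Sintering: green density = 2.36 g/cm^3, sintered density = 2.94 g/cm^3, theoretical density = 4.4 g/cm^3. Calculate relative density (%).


Relative = 2.94 / 4.4 * 100 = 66.8%

66.8


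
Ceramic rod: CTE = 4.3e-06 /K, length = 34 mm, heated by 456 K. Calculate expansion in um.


dL = 4.3e-06 * 34 * 456 * 1000 = 66.667 um

66.667


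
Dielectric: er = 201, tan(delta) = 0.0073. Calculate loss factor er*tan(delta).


Loss = 201 * 0.0073 = 1.467

1.467


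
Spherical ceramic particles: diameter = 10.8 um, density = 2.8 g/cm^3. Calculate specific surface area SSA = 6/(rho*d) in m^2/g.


SSA = 6 / (2.8 * 10.8) = 0.198 m^2/g

0.198


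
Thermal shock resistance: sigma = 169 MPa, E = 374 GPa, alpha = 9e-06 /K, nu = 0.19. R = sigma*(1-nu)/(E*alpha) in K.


R = 169*(1-0.19)/(374*1000*9e-06) = 41 K

41


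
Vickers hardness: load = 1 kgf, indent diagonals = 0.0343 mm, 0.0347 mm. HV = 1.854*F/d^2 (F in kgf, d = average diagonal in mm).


d_avg = (0.0343+0.0347)/2 = 0.0345 mm
HV = 1.854*1/0.0345^2 = 1558

1558


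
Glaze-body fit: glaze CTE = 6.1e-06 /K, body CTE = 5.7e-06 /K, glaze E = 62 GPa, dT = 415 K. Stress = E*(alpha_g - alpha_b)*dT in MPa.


Stress = 62*1000*(6.1e-06 - 5.7e-06)*415 = 10.3 MPa

10.3


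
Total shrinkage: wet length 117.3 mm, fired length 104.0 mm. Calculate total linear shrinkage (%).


TS = (117.3 - 104.0) / 117.3 * 100 = 11.34%

11.34


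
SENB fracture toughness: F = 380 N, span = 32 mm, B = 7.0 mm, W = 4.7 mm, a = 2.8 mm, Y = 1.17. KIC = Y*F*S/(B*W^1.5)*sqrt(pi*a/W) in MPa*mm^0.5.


KIC = 1.17*380*32/(7.0*4.7^1.5)*sqrt(pi*2.8/4.7) = 272.88

272.88


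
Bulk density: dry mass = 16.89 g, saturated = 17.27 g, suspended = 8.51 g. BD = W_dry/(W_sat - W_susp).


BD = 16.89 / (17.27 - 8.51) = 16.89 / 8.76 = 1.928 g/cm^3

1.928


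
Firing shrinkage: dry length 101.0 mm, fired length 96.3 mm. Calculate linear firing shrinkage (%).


FS = (101.0 - 96.3) / 101.0 * 100 = 4.65%

4.65


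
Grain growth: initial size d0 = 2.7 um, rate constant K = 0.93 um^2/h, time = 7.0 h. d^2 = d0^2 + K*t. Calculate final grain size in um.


d^2 = 2.7^2 + 0.93*7.0 = 13.8
d = sqrt(13.8) = 3.71 um

3.71


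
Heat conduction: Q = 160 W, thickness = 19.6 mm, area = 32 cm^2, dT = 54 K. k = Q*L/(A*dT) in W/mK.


k = 160*19.6/1000/(32/10000*54) = 18.15 W/mK

18.15


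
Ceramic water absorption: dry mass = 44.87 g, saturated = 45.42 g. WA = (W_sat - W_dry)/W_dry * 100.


WA = (45.42 - 44.87) / 44.87 * 100 = 1.23%

1.23


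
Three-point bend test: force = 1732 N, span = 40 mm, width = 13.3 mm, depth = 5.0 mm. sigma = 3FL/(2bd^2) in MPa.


sigma = 3*1732*40/(2*13.3*5.0^2) = 312.5 MPa

312.5


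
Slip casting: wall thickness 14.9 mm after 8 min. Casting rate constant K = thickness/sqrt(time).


K = 14.9 / sqrt(8) = 14.9 / 2.8284 = 5.268 mm/min^0.5

5.268


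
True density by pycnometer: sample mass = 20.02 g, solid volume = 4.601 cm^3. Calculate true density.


TD = 20.02 / 4.601 = 4.351 g/cm^3

4.351


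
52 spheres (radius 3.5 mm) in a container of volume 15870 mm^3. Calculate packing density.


V_sphere = 4/3*pi*3.5^3 = 179.5944 mm^3
Total V = 52*179.5944 = 9338.9088 mm^3
PD = 9338.9088 / 15870 = 0.588

0.588


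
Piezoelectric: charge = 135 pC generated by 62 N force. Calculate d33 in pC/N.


d33 = 135 / 62 = 2.2 pC/N

2.2


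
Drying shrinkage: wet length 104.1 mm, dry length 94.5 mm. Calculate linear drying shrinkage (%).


DS = (104.1 - 94.5) / 104.1 * 100 = 9.22%

9.22


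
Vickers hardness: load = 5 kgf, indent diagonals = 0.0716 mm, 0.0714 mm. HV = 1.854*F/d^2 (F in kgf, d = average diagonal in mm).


d_avg = (0.0716+0.0714)/2 = 0.0715 mm
HV = 1.854*5/0.0715^2 = 1813

1813


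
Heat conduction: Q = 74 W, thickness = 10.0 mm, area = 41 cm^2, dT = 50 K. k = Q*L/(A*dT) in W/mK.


k = 74*10.0/1000/(41/10000*50) = 3.61 W/mK

3.61


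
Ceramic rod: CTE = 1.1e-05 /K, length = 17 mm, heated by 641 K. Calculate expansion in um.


dL = 1.1e-05 * 17 * 641 * 1000 = 119.867 um

119.867


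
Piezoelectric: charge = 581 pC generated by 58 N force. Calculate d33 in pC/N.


d33 = 581 / 58 = 10.0 pC/N

10.0


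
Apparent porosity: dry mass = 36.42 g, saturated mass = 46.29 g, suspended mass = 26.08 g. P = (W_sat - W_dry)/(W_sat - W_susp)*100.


P = (46.29 - 36.42) / (46.29 - 26.08) * 100 = 9.87 / 20.21 * 100 = 48.8%

48.8


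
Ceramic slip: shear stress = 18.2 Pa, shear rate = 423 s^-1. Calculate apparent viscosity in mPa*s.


eta = tau/gamma * 1000 = 18.2/423 * 1000 = 43.0 mPa*s

43.0


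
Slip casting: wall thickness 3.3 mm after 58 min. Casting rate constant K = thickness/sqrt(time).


K = 3.3 / sqrt(58) = 3.3 / 7.6158 = 0.433 mm/min^0.5

0.433


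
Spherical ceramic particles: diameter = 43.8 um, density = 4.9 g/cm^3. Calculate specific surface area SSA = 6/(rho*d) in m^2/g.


SSA = 6 / (4.9 * 43.8) = 0.028 m^2/g

0.028


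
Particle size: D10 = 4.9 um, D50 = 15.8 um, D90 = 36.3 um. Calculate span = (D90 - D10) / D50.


Span = (36.3 - 4.9) / 15.8 = 31.4 / 15.8 = 1.987

1.987


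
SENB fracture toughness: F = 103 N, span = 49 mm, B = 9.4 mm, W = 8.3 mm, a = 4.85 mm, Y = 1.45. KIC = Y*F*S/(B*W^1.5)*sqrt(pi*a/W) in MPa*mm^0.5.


KIC = 1.45*103*49/(9.4*8.3^1.5)*sqrt(pi*4.85/8.3) = 44.11

44.11


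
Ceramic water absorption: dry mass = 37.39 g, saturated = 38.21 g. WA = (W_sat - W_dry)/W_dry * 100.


WA = (38.21 - 37.39) / 37.39 * 100 = 2.19%

2.19


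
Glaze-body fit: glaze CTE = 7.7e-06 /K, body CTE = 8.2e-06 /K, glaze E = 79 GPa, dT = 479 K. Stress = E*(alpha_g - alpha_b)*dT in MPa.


Stress = 79*1000*(7.7e-06 - 8.2e-06)*479 = -18.9 MPa

-18.9


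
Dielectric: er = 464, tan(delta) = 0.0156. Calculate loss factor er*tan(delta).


Loss = 464 * 0.0156 = 7.238

7.238


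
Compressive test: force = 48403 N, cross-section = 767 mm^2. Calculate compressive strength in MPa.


CS = 48403 / 767 = 63.1 MPa

63.1


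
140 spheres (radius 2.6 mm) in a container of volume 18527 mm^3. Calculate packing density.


V_sphere = 4/3*pi*2.6^3 = 73.6222 mm^3
Total V = 140*73.6222 = 10307.108 mm^3
PD = 10307.108 / 18527 = 0.556

0.556


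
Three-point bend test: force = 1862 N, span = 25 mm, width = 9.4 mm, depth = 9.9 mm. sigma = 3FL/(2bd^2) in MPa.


sigma = 3*1862*25/(2*9.4*9.9^2) = 75.8 MPa

75.8


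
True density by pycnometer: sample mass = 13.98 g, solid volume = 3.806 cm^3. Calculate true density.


TD = 13.98 / 3.806 = 3.673 g/cm^3

3.673


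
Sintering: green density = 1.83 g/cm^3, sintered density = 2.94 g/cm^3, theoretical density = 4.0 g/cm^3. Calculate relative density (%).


Relative = 2.94 / 4.0 * 100 = 73.5%

73.5


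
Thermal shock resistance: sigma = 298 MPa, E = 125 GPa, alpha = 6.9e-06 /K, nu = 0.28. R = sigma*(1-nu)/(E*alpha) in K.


R = 298*(1-0.28)/(125*1000*6.9e-06) = 249 K

249


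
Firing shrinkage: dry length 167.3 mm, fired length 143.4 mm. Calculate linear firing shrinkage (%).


FS = (167.3 - 143.4) / 167.3 * 100 = 14.29%

14.29


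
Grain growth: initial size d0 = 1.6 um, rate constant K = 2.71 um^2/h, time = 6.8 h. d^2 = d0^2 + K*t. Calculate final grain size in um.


d^2 = 1.6^2 + 2.71*6.8 = 20.988
d = sqrt(20.988) = 4.58 um

4.58


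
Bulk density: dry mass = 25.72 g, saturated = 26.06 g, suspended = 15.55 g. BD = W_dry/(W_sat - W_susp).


BD = 25.72 / (26.06 - 15.55) = 25.72 / 10.51 = 2.447 g/cm^3

2.447


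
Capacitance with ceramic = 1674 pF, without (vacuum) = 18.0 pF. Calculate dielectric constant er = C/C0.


er = 1674 / 18.0 = 93.0

93.0


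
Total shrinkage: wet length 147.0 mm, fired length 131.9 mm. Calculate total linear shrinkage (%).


TS = (147.0 - 131.9) / 147.0 * 100 = 10.27%

10.27


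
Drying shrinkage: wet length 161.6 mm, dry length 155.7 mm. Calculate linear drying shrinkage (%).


DS = (161.6 - 155.7) / 161.6 * 100 = 3.65%

3.65


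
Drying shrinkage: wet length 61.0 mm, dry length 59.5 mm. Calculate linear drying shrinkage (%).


DS = (61.0 - 59.5) / 61.0 * 100 = 2.46%

2.46


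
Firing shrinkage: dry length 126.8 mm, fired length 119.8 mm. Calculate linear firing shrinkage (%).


FS = (126.8 - 119.8) / 126.8 * 100 = 5.52%

5.52


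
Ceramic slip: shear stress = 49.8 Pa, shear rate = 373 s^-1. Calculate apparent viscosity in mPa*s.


eta = tau/gamma * 1000 = 49.8/373 * 1000 = 133.5 mPa*s

133.5


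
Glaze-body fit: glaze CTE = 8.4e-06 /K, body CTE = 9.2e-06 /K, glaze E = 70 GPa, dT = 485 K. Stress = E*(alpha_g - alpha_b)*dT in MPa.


Stress = 70*1000*(8.4e-06 - 9.2e-06)*485 = -27.2 MPa

-27.2


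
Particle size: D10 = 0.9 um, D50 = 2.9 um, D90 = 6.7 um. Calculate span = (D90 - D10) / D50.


Span = (6.7 - 0.9) / 2.9 = 5.8 / 2.9 = 2.0

2.0


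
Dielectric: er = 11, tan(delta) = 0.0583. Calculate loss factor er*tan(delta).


Loss = 11 * 0.0583 = 0.641

0.641


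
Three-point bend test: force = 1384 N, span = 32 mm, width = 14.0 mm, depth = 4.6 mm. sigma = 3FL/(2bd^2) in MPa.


sigma = 3*1384*32/(2*14.0*4.6^2) = 224.3 MPa

224.3


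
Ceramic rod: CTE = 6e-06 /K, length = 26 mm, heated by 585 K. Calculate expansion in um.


dL = 6e-06 * 26 * 585 * 1000 = 91.26 um

91.26


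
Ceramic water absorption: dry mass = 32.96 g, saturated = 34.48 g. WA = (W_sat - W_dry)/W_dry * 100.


WA = (34.48 - 32.96) / 32.96 * 100 = 4.61%

4.61


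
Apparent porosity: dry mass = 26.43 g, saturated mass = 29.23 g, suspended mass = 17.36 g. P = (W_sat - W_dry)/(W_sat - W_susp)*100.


P = (29.23 - 26.43) / (29.23 - 17.36) * 100 = 2.8 / 11.87 * 100 = 23.6%

23.6


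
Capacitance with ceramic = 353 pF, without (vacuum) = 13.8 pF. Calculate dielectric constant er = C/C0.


er = 353 / 13.8 = 25.58

25.58


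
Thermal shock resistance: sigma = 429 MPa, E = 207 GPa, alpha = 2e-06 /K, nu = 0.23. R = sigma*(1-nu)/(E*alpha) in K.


R = 429*(1-0.23)/(207*1000*2e-06) = 798 K

798


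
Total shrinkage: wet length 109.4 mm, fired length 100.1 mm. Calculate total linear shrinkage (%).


TS = (109.4 - 100.1) / 109.4 * 100 = 8.5%

8.5


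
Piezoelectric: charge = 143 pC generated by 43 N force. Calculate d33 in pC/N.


d33 = 143 / 43 = 3.3 pC/N

3.3


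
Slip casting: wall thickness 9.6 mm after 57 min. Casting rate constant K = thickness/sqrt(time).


K = 9.6 / sqrt(57) = 9.6 / 7.5498 = 1.272 mm/min^0.5

1.272


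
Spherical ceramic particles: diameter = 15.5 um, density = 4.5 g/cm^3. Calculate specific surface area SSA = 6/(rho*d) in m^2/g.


SSA = 6 / (4.5 * 15.5) = 0.086 m^2/g

0.086


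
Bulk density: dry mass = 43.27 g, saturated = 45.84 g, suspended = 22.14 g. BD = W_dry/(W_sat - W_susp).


BD = 43.27 / (45.84 - 22.14) = 43.27 / 23.7 = 1.826 g/cm^3

1.826


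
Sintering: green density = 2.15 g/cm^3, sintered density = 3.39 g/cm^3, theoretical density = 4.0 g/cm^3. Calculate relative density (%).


Relative = 3.39 / 4.0 * 100 = 84.8%

84.8


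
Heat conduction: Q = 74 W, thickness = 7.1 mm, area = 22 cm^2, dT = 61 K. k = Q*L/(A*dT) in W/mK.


k = 74*7.1/1000/(22/10000*61) = 3.92 W/mK

3.92


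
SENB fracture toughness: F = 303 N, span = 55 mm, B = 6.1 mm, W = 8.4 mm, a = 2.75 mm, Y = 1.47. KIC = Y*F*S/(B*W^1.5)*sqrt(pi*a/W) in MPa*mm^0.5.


KIC = 1.47*303*55/(6.1*8.4^1.5)*sqrt(pi*2.75/8.4) = 167.29

167.29


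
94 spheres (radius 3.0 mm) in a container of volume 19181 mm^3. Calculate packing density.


V_sphere = 4/3*pi*3.0^3 = 113.0973 mm^3
Total V = 94*113.0973 = 10631.1462 mm^3
PD = 10631.1462 / 19181 = 0.554

0.554


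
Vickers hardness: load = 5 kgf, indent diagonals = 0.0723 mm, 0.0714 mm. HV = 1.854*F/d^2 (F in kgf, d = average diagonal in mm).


d_avg = (0.0723+0.0714)/2 = 0.07185 mm
HV = 1.854*5/0.07185^2 = 1796

1796


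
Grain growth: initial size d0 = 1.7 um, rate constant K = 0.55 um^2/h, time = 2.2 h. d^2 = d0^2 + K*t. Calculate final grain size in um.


d^2 = 1.7^2 + 0.55*2.2 = 4.1
d = sqrt(4.1) = 2.02 um

2.02


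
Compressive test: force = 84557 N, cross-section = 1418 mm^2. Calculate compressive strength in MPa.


CS = 84557 / 1418 = 59.6 MPa

59.6


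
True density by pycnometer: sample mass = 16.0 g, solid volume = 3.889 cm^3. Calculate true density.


TD = 16.0 / 3.889 = 4.114 g/cm^3

4.114


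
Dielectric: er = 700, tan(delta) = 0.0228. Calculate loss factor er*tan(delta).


Loss = 700 * 0.0228 = 15.96

15.96


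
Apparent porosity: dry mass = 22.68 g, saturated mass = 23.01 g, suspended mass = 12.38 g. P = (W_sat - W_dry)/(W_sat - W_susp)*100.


P = (23.01 - 22.68) / (23.01 - 12.38) * 100 = 0.33 / 10.63 * 100 = 3.1%

3.1


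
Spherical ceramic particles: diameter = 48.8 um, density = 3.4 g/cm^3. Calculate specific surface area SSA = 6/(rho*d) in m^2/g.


SSA = 6 / (3.4 * 48.8) = 0.036 m^2/g

0.036


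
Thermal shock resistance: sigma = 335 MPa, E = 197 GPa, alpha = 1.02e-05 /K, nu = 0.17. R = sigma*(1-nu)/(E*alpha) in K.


R = 335*(1-0.17)/(197*1000*1.02e-05) = 138 K

138


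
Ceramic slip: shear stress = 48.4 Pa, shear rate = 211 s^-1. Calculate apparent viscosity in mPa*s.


eta = tau/gamma * 1000 = 48.4/211 * 1000 = 229.4 mPa*s

229.4


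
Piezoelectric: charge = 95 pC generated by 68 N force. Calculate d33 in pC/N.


d33 = 95 / 68 = 1.4 pC/N

1.4


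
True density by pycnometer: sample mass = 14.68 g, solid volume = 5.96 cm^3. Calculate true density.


TD = 14.68 / 5.96 = 2.463 g/cm^3

2.463


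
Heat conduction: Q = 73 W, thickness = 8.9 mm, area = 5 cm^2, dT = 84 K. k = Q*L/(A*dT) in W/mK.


k = 73*8.9/1000/(5/10000*84) = 15.47 W/mK

15.47


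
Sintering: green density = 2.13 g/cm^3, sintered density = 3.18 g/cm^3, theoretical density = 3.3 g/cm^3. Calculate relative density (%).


Relative = 3.18 / 3.3 * 100 = 96.4%

96.4


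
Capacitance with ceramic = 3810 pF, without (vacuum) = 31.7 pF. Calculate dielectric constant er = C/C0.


er = 3810 / 31.7 = 120.19

120.19


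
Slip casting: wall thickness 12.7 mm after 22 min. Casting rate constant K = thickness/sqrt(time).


K = 12.7 / sqrt(22) = 12.7 / 4.6904 = 2.708 mm/min^0.5

2.708


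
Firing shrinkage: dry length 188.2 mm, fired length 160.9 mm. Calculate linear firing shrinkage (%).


FS = (188.2 - 160.9) / 188.2 * 100 = 14.51%

14.51


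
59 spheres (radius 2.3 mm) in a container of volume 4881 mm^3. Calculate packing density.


V_sphere = 4/3*pi*2.3^3 = 50.965 mm^3
Total V = 59*50.965 = 3006.935 mm^3
PD = 3006.935 / 4881 = 0.616

0.616


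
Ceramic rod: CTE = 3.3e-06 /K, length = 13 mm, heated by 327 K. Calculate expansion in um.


dL = 3.3e-06 * 13 * 327 * 1000 = 14.028 um

14.028


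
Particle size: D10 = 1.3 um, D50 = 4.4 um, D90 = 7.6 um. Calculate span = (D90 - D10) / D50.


Span = (7.6 - 1.3) / 4.4 = 6.3 / 4.4 = 1.432

1.432


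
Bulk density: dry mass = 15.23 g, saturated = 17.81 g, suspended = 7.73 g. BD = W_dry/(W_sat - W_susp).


BD = 15.23 / (17.81 - 7.73) = 15.23 / 10.08 = 1.511 g/cm^3

1.511


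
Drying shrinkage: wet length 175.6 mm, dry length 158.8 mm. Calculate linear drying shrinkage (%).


DS = (175.6 - 158.8) / 175.6 * 100 = 9.57%

9.57


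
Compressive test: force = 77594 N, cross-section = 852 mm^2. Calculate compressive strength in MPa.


CS = 77594 / 852 = 91.1 MPa

91.1


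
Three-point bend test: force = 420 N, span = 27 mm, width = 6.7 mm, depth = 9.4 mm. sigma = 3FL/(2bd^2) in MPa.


sigma = 3*420*27/(2*6.7*9.4^2) = 28.7 MPa

28.7


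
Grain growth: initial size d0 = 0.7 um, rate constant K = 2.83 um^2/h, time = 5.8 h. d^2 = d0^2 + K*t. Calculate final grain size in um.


d^2 = 0.7^2 + 2.83*5.8 = 16.904
d = sqrt(16.904) = 4.11 um

4.11


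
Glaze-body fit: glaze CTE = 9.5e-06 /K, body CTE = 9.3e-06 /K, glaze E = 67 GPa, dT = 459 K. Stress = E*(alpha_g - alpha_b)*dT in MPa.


Stress = 67*1000*(9.5e-06 - 9.3e-06)*459 = 6.2 MPa

6.2


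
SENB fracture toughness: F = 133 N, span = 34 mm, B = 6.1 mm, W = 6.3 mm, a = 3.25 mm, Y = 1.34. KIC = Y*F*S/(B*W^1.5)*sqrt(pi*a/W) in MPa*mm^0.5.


KIC = 1.34*133*34/(6.1*6.3^1.5)*sqrt(pi*3.25/6.3) = 79.97

79.97


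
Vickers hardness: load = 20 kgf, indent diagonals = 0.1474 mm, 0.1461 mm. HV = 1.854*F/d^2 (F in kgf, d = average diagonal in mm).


d_avg = (0.1474+0.1461)/2 = 0.14675 mm
HV = 1.854*20/0.14675^2 = 1722

1722


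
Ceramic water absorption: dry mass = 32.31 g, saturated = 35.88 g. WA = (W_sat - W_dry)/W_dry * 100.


WA = (35.88 - 32.31) / 32.31 * 100 = 11.05%

11.05


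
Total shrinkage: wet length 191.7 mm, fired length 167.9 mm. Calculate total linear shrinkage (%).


TS = (191.7 - 167.9) / 191.7 * 100 = 12.42%

12.42


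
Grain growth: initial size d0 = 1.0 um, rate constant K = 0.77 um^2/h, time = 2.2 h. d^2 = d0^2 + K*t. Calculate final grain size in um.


d^2 = 1.0^2 + 0.77*2.2 = 2.694
d = sqrt(2.694) = 1.64 um

1.64


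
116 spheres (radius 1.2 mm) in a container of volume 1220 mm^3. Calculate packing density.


V_sphere = 4/3*pi*1.2^3 = 7.2382 mm^3
Total V = 116*7.2382 = 839.6312 mm^3
PD = 839.6312 / 1220 = 0.688

0.688


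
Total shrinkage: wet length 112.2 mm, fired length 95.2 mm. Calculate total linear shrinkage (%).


TS = (112.2 - 95.2) / 112.2 * 100 = 15.15%

15.15


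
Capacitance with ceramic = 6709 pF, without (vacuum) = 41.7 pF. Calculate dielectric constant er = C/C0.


er = 6709 / 41.7 = 160.89

160.89


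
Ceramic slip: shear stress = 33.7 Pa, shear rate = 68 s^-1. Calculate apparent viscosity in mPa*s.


eta = tau/gamma * 1000 = 33.7/68 * 1000 = 495.6 mPa*s

495.6


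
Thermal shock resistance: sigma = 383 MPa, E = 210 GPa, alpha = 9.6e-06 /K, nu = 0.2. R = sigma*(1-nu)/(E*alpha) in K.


R = 383*(1-0.2)/(210*1000*9.6e-06) = 152 K

152


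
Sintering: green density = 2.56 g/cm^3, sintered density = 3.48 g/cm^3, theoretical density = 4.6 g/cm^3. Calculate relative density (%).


Relative = 3.48 / 4.6 * 100 = 75.7%

75.7


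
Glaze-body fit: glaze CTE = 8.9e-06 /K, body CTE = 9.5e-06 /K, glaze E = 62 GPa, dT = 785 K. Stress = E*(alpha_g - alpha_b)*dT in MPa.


Stress = 62*1000*(8.9e-06 - 9.5e-06)*785 = -29.2 MPa

-29.2


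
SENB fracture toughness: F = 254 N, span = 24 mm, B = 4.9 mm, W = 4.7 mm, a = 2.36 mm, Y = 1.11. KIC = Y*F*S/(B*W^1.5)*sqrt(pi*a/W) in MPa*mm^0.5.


KIC = 1.11*254*24/(4.9*4.7^1.5)*sqrt(pi*2.36/4.7) = 170.22

170.22


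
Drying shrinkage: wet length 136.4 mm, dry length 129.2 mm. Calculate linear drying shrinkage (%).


DS = (136.4 - 129.2) / 136.4 * 100 = 5.28%

5.28


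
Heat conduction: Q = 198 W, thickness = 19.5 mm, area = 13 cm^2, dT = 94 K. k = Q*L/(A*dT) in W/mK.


k = 198*19.5/1000/(13/10000*94) = 31.6 W/mK

31.6


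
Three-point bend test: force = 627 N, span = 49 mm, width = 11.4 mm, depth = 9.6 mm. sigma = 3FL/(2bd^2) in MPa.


sigma = 3*627*49/(2*11.4*9.6^2) = 43.9 MPa

43.9


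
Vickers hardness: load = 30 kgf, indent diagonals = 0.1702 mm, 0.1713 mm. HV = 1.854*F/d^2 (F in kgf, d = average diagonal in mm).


d_avg = (0.1702+0.1713)/2 = 0.17075 mm
HV = 1.854*30/0.17075^2 = 1908

1908


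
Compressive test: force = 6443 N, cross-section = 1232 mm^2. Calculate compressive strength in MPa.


CS = 6443 / 1232 = 5.2 MPa

5.2


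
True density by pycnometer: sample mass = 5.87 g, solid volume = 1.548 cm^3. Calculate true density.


TD = 5.87 / 1.548 = 3.792 g/cm^3

3.792


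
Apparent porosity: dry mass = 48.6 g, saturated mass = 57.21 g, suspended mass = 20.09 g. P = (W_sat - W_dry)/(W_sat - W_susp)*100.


P = (57.21 - 48.6) / (57.21 - 20.09) * 100 = 8.61 / 37.12 * 100 = 23.2%

23.2


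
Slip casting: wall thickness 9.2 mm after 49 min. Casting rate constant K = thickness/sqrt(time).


K = 9.2 / sqrt(49) = 9.2 / 7.0 = 1.314 mm/min^0.5

1.314


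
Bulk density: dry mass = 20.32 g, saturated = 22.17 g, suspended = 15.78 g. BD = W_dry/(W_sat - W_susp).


BD = 20.32 / (22.17 - 15.78) = 20.32 / 6.39 = 3.18 g/cm^3

3.18


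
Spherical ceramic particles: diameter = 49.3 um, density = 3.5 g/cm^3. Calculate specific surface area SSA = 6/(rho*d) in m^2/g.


SSA = 6 / (3.5 * 49.3) = 0.035 m^2/g

0.035


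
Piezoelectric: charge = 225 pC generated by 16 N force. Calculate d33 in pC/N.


d33 = 225 / 16 = 14.1 pC/N

14.1


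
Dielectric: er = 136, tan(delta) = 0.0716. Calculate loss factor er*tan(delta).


Loss = 136 * 0.0716 = 9.738

9.738


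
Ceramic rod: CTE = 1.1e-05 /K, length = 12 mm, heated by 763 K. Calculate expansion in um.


dL = 1.1e-05 * 12 * 763 * 1000 = 100.716 um

100.716


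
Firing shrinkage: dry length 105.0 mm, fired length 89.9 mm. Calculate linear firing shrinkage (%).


FS = (105.0 - 89.9) / 105.0 * 100 = 14.38%

14.38


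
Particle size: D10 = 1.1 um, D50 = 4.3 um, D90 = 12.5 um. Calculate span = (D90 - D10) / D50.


Span = (12.5 - 1.1) / 4.3 = 11.4 / 4.3 = 2.651

2.651


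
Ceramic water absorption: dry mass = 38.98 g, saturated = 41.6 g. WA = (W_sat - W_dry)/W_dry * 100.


WA = (41.6 - 38.98) / 38.98 * 100 = 6.72%

6.72


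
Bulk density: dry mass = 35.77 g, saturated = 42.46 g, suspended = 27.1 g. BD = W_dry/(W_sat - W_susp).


BD = 35.77 / (42.46 - 27.1) = 35.77 / 15.36 = 2.329 g/cm^3

2.329


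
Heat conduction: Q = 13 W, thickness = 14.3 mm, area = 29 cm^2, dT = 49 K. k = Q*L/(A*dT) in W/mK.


k = 13*14.3/1000/(29/10000*49) = 1.31 W/mK

1.31


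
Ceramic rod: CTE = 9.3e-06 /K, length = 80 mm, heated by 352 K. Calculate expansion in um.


dL = 9.3e-06 * 80 * 352 * 1000 = 261.888 um

261.888


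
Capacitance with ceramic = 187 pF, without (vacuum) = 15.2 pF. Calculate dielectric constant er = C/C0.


er = 187 / 15.2 = 12.3

12.3


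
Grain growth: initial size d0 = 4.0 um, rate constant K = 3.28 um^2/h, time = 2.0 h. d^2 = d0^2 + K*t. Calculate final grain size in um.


d^2 = 4.0^2 + 3.28*2.0 = 22.56
d = sqrt(22.56) = 4.75 um

4.75


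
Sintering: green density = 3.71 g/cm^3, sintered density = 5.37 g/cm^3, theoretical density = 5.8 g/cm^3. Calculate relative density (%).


Relative = 5.37 / 5.8 * 100 = 92.6%

92.6


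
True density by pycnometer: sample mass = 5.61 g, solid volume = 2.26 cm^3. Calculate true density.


TD = 5.61 / 2.26 = 2.482 g/cm^3

2.482


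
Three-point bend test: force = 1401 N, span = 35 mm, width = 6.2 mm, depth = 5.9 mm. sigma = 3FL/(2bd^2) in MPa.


sigma = 3*1401*35/(2*6.2*5.9^2) = 340.8 MPa

340.8


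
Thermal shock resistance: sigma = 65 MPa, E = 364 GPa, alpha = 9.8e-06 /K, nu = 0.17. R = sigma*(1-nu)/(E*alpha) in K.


R = 65*(1-0.17)/(364*1000*9.8e-06) = 15 K

15


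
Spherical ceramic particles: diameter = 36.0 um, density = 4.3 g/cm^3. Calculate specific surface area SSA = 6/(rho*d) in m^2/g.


SSA = 6 / (4.3 * 36.0) = 0.039 m^2/g

0.039


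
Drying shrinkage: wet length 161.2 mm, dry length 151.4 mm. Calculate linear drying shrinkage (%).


DS = (161.2 - 151.4) / 161.2 * 100 = 6.08%

6.08


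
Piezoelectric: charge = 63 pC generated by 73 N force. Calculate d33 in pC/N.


d33 = 63 / 73 = 0.9 pC/N

0.9


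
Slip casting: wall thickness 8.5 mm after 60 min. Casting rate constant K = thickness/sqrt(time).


K = 8.5 / sqrt(60) = 8.5 / 7.746 = 1.097 mm/min^0.5

1.097


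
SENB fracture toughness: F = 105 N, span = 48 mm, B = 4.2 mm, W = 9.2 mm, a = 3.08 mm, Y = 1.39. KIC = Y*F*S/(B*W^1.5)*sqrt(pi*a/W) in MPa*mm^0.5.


KIC = 1.39*105*48/(4.2*9.2^1.5)*sqrt(pi*3.08/9.2) = 61.3

61.3


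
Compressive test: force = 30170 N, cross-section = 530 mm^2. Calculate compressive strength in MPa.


CS = 30170 / 530 = 56.9 MPa

56.9


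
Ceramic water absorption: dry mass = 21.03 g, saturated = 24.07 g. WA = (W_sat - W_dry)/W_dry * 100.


WA = (24.07 - 21.03) / 21.03 * 100 = 14.46%

14.46


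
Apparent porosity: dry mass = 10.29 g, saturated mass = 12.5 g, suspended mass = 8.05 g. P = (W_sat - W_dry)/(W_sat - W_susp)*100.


P = (12.5 - 10.29) / (12.5 - 8.05) * 100 = 2.21 / 4.45 * 100 = 49.7%

49.7


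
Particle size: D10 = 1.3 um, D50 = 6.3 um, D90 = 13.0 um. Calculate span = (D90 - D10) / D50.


Span = (13.0 - 1.3) / 6.3 = 11.7 / 6.3 = 1.857

1.857


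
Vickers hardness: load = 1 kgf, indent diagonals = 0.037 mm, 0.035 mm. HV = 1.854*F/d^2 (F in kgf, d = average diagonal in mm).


d_avg = (0.037+0.035)/2 = 0.036 mm
HV = 1.854*1/0.036^2 = 1431

1431


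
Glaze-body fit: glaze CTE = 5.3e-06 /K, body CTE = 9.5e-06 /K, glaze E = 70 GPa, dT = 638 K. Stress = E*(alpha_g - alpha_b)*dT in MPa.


Stress = 70*1000*(5.3e-06 - 9.5e-06)*638 = -187.6 MPa

-187.6


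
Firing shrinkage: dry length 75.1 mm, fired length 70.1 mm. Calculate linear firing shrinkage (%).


FS = (75.1 - 70.1) / 75.1 * 100 = 6.66%

6.66


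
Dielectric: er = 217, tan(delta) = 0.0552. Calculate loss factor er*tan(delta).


Loss = 217 * 0.0552 = 11.978

11.978


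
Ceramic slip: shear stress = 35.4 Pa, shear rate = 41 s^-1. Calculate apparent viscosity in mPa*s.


eta = tau/gamma * 1000 = 35.4/41 * 1000 = 863.4 mPa*s

863.4


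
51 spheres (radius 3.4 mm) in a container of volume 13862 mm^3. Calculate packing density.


V_sphere = 4/3*pi*3.4^3 = 164.6362 mm^3
Total V = 51*164.6362 = 8396.4462 mm^3
PD = 8396.4462 / 13862 = 0.606

0.606


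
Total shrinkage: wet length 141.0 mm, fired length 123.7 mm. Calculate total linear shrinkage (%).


TS = (141.0 - 123.7) / 141.0 * 100 = 12.27%

12.27


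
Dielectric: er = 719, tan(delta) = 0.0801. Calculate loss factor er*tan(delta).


Loss = 719 * 0.0801 = 57.592

57.592


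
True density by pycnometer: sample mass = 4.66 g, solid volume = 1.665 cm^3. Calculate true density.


TD = 4.66 / 1.665 = 2.799 g/cm^3

2.799


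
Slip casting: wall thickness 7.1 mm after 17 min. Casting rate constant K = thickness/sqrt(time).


K = 7.1 / sqrt(17) = 7.1 / 4.1231 = 1.722 mm/min^0.5

1.722


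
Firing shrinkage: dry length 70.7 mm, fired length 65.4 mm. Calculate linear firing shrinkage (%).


FS = (70.7 - 65.4) / 70.7 * 100 = 7.5%

7.5


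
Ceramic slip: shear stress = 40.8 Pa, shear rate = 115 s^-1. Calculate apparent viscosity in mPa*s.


eta = tau/gamma * 1000 = 40.8/115 * 1000 = 354.8 mPa*s

354.8


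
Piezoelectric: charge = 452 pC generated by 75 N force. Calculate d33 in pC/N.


d33 = 452 / 75 = 6.0 pC/N

6.0


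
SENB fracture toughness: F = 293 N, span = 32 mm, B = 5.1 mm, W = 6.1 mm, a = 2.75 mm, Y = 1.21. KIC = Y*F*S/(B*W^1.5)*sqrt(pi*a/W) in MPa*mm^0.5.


KIC = 1.21*293*32/(5.1*6.1^1.5)*sqrt(pi*2.75/6.1) = 175.72

175.72


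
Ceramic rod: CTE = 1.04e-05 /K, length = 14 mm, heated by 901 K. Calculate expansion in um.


dL = 1.04e-05 * 14 * 901 * 1000 = 131.186 um

131.186


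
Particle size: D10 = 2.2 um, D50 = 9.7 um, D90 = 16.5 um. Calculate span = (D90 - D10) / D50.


Span = (16.5 - 2.2) / 9.7 = 14.3 / 9.7 = 1.474

1.474


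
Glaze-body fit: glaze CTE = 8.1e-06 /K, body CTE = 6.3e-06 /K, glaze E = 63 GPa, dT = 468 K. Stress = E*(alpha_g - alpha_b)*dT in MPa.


Stress = 63*1000*(8.1e-06 - 6.3e-06)*468 = 53.1 MPa

53.1


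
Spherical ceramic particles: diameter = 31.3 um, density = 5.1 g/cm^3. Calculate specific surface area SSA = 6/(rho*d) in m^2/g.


SSA = 6 / (5.1 * 31.3) = 0.038 m^2/g

0.038


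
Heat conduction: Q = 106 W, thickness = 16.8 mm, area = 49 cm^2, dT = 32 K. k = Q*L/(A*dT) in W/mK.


k = 106*16.8/1000/(49/10000*32) = 11.36 W/mK

11.36


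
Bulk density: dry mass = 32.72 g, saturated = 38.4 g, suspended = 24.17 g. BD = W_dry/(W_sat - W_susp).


BD = 32.72 / (38.4 - 24.17) = 32.72 / 14.23 = 2.299 g/cm^3

2.299


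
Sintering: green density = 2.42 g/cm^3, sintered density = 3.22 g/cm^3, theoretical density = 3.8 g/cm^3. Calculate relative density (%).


Relative = 3.22 / 3.8 * 100 = 84.7%

84.7


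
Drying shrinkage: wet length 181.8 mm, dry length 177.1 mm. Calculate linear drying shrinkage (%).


DS = (181.8 - 177.1) / 181.8 * 100 = 2.59%

2.59


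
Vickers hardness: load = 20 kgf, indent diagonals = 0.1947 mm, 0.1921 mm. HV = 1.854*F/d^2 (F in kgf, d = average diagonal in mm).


d_avg = (0.1947+0.1921)/2 = 0.1934 mm
HV = 1.854*20/0.1934^2 = 991

991


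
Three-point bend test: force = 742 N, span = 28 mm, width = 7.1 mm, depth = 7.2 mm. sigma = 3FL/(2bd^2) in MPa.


sigma = 3*742*28/(2*7.1*7.2^2) = 84.7 MPa

84.7


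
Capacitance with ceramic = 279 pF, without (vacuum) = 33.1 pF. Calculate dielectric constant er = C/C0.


er = 279 / 33.1 = 8.43

8.43


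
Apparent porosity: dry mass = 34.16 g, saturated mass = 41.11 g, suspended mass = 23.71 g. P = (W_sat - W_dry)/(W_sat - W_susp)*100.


P = (41.11 - 34.16) / (41.11 - 23.71) * 100 = 6.95 / 17.4 * 100 = 39.9%

39.9


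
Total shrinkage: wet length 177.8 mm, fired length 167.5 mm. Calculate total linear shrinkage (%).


TS = (177.8 - 167.5) / 177.8 * 100 = 5.79%

5.79


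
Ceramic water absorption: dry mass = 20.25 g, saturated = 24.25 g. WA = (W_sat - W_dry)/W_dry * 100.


WA = (24.25 - 20.25) / 20.25 * 100 = 19.75%

19.75


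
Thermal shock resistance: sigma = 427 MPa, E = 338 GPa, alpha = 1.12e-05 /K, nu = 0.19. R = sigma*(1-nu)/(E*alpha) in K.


R = 427*(1-0.19)/(338*1000*1.12e-05) = 91 K

91


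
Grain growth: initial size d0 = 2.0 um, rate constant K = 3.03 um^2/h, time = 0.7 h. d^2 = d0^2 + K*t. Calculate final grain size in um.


d^2 = 2.0^2 + 3.03*0.7 = 6.121
d = sqrt(6.121) = 2.47 um

2.47


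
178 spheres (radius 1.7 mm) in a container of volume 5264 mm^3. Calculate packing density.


V_sphere = 4/3*pi*1.7^3 = 20.5795 mm^3
Total V = 178*20.5795 = 3663.151 mm^3
PD = 3663.151 / 5264 = 0.696

0.696


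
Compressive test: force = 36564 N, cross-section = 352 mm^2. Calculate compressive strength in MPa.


CS = 36564 / 352 = 103.9 MPa

103.9


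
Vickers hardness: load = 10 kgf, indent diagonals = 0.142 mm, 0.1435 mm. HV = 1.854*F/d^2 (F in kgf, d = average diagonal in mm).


d_avg = (0.142+0.1435)/2 = 0.14275 mm
HV = 1.854*10/0.14275^2 = 910

910


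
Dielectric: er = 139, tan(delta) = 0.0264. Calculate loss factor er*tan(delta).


Loss = 139 * 0.0264 = 3.67

3.67


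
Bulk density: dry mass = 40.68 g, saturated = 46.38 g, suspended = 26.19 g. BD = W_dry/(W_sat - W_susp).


BD = 40.68 / (46.38 - 26.19) = 40.68 / 20.19 = 2.015 g/cm^3

2.015


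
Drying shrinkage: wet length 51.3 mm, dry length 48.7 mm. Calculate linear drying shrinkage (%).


DS = (51.3 - 48.7) / 51.3 * 100 = 5.07%

5.07


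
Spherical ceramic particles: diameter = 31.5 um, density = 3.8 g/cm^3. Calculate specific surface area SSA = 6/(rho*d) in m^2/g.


SSA = 6 / (3.8 * 31.5) = 0.05 m^2/g

0.05


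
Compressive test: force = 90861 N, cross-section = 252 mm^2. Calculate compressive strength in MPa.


CS = 90861 / 252 = 360.6 MPa

360.6


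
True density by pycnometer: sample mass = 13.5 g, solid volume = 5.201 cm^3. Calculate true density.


TD = 13.5 / 5.201 = 2.596 g/cm^3

2.596


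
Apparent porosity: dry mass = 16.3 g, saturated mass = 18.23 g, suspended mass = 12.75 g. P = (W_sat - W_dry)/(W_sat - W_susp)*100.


P = (18.23 - 16.3) / (18.23 - 12.75) * 100 = 1.93 / 5.48 * 100 = 35.2%

35.2


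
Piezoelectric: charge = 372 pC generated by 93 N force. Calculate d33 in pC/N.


d33 = 372 / 93 = 4.0 pC/N

4.0


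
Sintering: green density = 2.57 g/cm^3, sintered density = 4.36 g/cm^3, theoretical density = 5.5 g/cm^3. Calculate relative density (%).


Relative = 4.36 / 5.5 * 100 = 79.3%

79.3


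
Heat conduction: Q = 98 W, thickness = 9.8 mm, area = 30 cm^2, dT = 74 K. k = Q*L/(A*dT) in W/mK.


k = 98*9.8/1000/(30/10000*74) = 4.33 W/mK

4.33


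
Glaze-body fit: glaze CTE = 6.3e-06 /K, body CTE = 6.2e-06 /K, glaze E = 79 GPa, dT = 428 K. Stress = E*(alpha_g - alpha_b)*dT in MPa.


Stress = 79*1000*(6.3e-06 - 6.2e-06)*428 = 3.4 MPa

3.4


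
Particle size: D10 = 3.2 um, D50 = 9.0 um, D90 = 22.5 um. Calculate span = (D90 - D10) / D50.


Span = (22.5 - 3.2) / 9.0 = 19.3 / 9.0 = 2.144

2.144


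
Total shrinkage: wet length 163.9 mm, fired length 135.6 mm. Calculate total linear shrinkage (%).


TS = (163.9 - 135.6) / 163.9 * 100 = 17.27%

17.27


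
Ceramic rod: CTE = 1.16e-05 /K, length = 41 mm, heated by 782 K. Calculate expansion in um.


dL = 1.16e-05 * 41 * 782 * 1000 = 371.919 um

371.919


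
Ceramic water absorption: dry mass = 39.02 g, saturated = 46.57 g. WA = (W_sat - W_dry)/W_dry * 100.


WA = (46.57 - 39.02) / 39.02 * 100 = 19.35%

19.35


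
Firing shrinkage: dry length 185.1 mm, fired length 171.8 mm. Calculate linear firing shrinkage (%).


FS = (185.1 - 171.8) / 185.1 * 100 = 7.19%

7.19


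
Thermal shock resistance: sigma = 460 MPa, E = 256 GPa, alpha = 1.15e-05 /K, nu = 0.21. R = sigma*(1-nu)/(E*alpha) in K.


R = 460*(1-0.21)/(256*1000*1.15e-05) = 123 K

123


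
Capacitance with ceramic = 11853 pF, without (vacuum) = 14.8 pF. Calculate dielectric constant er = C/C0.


er = 11853 / 14.8 = 800.88

800.88


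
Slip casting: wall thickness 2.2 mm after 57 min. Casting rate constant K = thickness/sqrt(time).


K = 2.2 / sqrt(57) = 2.2 / 7.5498 = 0.291 mm/min^0.5

0.291


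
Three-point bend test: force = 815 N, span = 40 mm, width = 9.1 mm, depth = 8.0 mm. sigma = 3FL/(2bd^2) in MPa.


sigma = 3*815*40/(2*9.1*8.0^2) = 84.0 MPa

84.0


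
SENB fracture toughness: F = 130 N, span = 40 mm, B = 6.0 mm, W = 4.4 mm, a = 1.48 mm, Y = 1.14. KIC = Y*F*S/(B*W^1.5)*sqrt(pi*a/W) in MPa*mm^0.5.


KIC = 1.14*130*40/(6.0*4.4^1.5)*sqrt(pi*1.48/4.4) = 110.04

110.04


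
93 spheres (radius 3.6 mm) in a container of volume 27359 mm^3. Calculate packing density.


V_sphere = 4/3*pi*3.6^3 = 195.4322 mm^3
Total V = 93*195.4322 = 18175.1946 mm^3
PD = 18175.1946 / 27359 = 0.664

0.664


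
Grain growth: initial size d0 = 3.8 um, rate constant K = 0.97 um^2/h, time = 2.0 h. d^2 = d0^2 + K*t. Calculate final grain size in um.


d^2 = 3.8^2 + 0.97*2.0 = 16.38
d = sqrt(16.38) = 4.05 um

4.05


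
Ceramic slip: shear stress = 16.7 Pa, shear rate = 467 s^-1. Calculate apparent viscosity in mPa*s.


eta = tau/gamma * 1000 = 16.7/467 * 1000 = 35.8 mPa*s

35.8


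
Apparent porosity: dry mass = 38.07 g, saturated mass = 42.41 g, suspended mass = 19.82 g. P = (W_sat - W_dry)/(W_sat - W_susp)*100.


P = (42.41 - 38.07) / (42.41 - 19.82) * 100 = 4.34 / 22.59 * 100 = 19.2%

19.2


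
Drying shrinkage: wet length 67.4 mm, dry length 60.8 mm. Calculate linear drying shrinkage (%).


DS = (67.4 - 60.8) / 67.4 * 100 = 9.79%

9.79


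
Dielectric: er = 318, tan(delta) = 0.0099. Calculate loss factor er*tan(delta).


Loss = 318 * 0.0099 = 3.148

3.148


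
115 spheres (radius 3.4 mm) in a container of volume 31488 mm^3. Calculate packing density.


V_sphere = 4/3*pi*3.4^3 = 164.6362 mm^3
Total V = 115*164.6362 = 18933.163 mm^3
PD = 18933.163 / 31488 = 0.601

0.601


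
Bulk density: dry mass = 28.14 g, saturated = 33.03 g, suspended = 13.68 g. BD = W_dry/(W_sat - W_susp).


BD = 28.14 / (33.03 - 13.68) = 28.14 / 19.35 = 1.454 g/cm^3

1.454


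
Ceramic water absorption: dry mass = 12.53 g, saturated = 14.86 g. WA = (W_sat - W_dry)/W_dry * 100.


WA = (14.86 - 12.53) / 12.53 * 100 = 18.6%

18.6


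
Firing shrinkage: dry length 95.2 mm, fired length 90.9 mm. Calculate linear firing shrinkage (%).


FS = (95.2 - 90.9) / 95.2 * 100 = 4.52%

4.52


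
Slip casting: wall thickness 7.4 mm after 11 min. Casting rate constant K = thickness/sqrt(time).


K = 7.4 / sqrt(11) = 7.4 / 3.3166 = 2.231 mm/min^0.5

2.231


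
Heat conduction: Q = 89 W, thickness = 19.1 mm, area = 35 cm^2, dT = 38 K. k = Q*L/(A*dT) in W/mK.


k = 89*19.1/1000/(35/10000*38) = 12.78 W/mK

12.78


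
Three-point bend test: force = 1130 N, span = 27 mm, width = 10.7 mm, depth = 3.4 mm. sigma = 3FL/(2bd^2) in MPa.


sigma = 3*1130*27/(2*10.7*3.4^2) = 370.0 MPa

370.0


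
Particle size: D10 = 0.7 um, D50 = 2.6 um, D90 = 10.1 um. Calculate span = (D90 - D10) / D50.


Span = (10.1 - 0.7) / 2.6 = 9.4 / 2.6 = 3.615

3.615


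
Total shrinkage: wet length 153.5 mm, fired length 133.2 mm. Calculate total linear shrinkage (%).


TS = (153.5 - 133.2) / 153.5 * 100 = 13.22%

13.22


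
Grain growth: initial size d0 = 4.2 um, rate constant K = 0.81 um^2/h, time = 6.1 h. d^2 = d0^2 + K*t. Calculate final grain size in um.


d^2 = 4.2^2 + 0.81*6.1 = 22.581
d = sqrt(22.581) = 4.75 um

4.75


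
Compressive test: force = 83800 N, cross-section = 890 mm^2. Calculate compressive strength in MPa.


CS = 83800 / 890 = 94.2 MPa

94.2


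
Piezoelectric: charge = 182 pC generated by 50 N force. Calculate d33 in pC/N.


d33 = 182 / 50 = 3.6 pC/N

3.6


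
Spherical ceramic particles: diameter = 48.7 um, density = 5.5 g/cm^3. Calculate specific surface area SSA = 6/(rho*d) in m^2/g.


SSA = 6 / (5.5 * 48.7) = 0.022 m^2/g

0.022


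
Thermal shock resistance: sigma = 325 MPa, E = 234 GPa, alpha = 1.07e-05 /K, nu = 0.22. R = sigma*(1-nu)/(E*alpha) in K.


R = 325*(1-0.22)/(234*1000*1.07e-05) = 101 K

101


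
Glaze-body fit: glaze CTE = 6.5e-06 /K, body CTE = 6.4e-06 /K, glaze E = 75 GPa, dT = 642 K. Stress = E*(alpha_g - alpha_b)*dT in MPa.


Stress = 75*1000*(6.5e-06 - 6.4e-06)*642 = 4.8 MPa

4.8


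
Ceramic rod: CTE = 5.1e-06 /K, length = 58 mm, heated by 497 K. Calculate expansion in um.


dL = 5.1e-06 * 58 * 497 * 1000 = 147.013 um

147.013


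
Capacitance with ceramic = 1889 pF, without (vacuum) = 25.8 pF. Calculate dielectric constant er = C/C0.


er = 1889 / 25.8 = 73.22

73.22


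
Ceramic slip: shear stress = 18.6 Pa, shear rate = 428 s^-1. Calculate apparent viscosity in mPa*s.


eta = tau/gamma * 1000 = 18.6/428 * 1000 = 43.5 mPa*s

43.5
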